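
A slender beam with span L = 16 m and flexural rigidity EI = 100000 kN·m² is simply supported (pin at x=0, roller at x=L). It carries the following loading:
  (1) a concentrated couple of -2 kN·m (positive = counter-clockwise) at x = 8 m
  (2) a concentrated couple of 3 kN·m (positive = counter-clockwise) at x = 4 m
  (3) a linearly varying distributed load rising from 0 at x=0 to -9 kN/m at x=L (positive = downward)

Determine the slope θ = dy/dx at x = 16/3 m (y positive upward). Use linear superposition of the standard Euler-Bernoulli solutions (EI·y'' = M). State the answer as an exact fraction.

Load 1 — applied couple M₀=-2 kN·m at a=8 m (b=L-a=8):
  θ_1 = (M₀x²/(2L)+C₁)/EI  [x≤a] with C₁=M₀(3b²-L²)/(6L)=4/3 = ((-2)·(16/3)²/(2·16)+(4/3))/100000 = -1/225000 rad
Load 2 — applied couple M₀=3 kN·m at a=4 m (b=L-a=12):
  θ_2 = (M₀x²/(2L)-M₀(x-a)+C₁)/EI  [x>a] with C₁=M₀(3b²-L²)/(6L)=11/2 = (3·(16/3)²/(2·16)-3·((16/3)-4)+(11/2))/100000 = 1/24000 rad
Load 3 — triangular load w₀=-9 kN/m (0→w₀ over full span):
  θ_3 = -w₀(7L⁴-30L²x²+15x⁴)/(360LEI) = -(-9)·(7·16⁴-30·16²·(16/3)²+15·(16/3)⁴)/(360·16·100000) = 1664/421875 rad
Superposition: θ = Σ θ_i = 107501/27000000 rad ≈ 0.003982 rad

θ(16/3) = 107501/27000000 rad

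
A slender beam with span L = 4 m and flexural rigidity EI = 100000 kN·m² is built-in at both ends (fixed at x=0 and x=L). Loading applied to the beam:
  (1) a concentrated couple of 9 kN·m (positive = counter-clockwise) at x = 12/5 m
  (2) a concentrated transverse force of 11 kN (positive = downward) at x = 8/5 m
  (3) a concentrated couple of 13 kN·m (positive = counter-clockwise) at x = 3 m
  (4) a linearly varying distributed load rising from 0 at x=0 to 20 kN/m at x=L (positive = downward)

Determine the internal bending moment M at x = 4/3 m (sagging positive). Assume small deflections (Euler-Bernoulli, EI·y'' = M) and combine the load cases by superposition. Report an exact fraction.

M(4/3) = 1422121/162000 kN·m

Load 1 — applied couple M₀=9 kN·m at a=12/5 m (b=L-a=8/5):
  M_1 = R_Ax - M_A  [x≤a] with R_A=81/25, M_A=72/25 = (81/25)·(4/3) - (72/25) = 36/25 kN·m
Load 2 — point force P=11 kN at a=8/5 m (b=L-a=12/5):
  M_2 = Pb²(3a+b)x/L³ - Pab²/L²  [x≤a] = 11·(12/5)²·(3·(8/5)+(12/5))·(4/3)/4³ - 11·(8/5)·(12/5)²/4² = 396/125 kN·m
Load 3 — applied couple M₀=13 kN·m at a=3 m (b=L-a=1):
  M_3 = R_Ax - M_A  [x≤a] with R_A=117/32, M_A=65/16 = (117/32)·(4/3) - (65/16) = 13/16 kN·m
Load 4 — triangular load w₀=20 kN/m (0→w₀ over full span):
  M_4 = 3w₀Lx/20 - w₀L²/30 - w₀x³/(6L) = 3·20·4·(4/3)/20 - 20·4²/30 - 20·(4/3)³/(6·4) = 272/81 kN·m
Superposition: M = Σ M_i = 1422121/162000 kN·m ≈ 8.778525 kN·m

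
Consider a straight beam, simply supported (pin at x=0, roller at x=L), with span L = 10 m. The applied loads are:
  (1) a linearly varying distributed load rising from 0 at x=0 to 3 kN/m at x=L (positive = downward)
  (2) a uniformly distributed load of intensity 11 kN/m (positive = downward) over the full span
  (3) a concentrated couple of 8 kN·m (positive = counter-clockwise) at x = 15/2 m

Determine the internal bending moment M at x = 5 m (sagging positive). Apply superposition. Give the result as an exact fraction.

M(5) = 641/4 kN·m

Load 1 — triangular load w₀=3 kN/m (0→w₀ over full span):
  M_1 = w₀Lx/6 - w₀x³/(6L) = 3·10·5/6 - 3·5³/(6·10) = 75/4 kN·m
Load 2 — uniform load w=11 kN/m over full span:
  M_2 = wx(L-x)/2 = 11·5·(10-5)/2 = 275/2 kN·m
Load 3 — applied couple M₀=8 kN·m at a=15/2 m (b=L-a=5/2):
  M_3 = M₀x/L  [x≤a] = 8·5/10 = 4 kN·m
Superposition: M = Σ M_i = 641/4 kN·m ≈ 160.250000 kN·m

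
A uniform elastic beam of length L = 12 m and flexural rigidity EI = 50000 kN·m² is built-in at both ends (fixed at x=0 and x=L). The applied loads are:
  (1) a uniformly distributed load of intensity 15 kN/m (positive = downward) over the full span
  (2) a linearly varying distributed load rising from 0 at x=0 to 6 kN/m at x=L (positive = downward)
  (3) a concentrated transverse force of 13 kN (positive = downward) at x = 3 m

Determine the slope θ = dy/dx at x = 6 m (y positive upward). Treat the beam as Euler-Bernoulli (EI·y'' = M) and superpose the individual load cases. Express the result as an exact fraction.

θ(6) = 153/4000000 rad

Load 1 — uniform load w=15 kN/m over full span:
  θ_1 = -wx(L-x)(L-2x)/(12EI) = -15·6·(12-6)·(12-2·6)/(12·50000) = 0 rad
Load 2 — triangular load w₀=6 kN/m (0→w₀ over full span):
  θ_2 = -w₀(2x(L-x)(L-2x)(x+2L)+x²(L-x)²)/(120LEI) = -6·(2·6·(12-6)·(12-2·6)·(6+2·12)+6²·(12-6)²)/(120·12·50000) = -27/250000 rad
Load 3 — point force P=13 kN at a=3 m (b=L-a=9):
  θ_3 = Pa²(L-x)(2bL-(3b+a)(L-x))/(2L³EI)  [x>a] = 13·3²·(12-6)·(2·9·12-(3·9+3)·(12-6))/(2·12³·50000) = 117/800000 rad
Superposition: θ = Σ θ_i = 153/4000000 rad ≈ 0.000038 rad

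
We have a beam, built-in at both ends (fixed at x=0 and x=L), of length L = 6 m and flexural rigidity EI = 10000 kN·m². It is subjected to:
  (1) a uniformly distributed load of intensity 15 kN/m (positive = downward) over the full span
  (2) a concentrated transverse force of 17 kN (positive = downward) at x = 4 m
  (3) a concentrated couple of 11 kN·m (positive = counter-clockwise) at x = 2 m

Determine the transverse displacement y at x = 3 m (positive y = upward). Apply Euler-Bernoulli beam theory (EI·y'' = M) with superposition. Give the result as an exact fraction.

Load 1 — uniform load w=15 kN/m over full span:
  y_1 = -wx²(L-x)²/(24EI) = -15·3²·(6-3)²/(24·10000) = -81/16000 m
Load 2 — point force P=17 kN at a=4 m (b=L-a=2):
  y_2 = -Pb²x²(3aL-(3a+b)x)/(6L³EI)  [x≤a] = -17·2²·3²·(3·4·6-(3·4+2)·3)/(6·6³·10000) = -17/12000 m
Load 3 — applied couple M₀=11 kN·m at a=2 m (b=L-a=4):
  y_3 = (R_Ax³/6 - M_Ax²/2 - M₀(x-a)²/2)/EI  [x>a] with R_A=22/9, M_A=0 = ((22/9)·3³/6 - 0·3²/2 - 11·(3-2)²/2)/10000 = 11/20000 m
Superposition: y = Σ y_i = -1423/240000 m ≈ -0.005929 m

y(3) = -1423/240000 m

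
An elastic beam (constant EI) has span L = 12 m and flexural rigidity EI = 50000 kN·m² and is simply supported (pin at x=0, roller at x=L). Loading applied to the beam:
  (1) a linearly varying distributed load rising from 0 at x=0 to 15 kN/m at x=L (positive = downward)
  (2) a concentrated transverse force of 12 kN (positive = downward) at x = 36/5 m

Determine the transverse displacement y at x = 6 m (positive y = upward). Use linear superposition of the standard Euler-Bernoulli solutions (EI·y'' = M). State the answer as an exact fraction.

y(6) = -304101/6250000 m

Load 1 — triangular load w₀=15 kN/m (0→w₀ over full span):
  y_1 = -w₀x(7L⁴-10L²x²+3x⁴)/(360LEI) = -15·6·(7·12⁴-10·12²·6²+3·6⁴)/(360·12·50000) = -81/2000 m
Load 2 — point force P=12 kN at a=36/5 m (b=L-a=24/5):
  y_2 = -Pbx(L²-b²-x²)/(6LEI)  [x≤a] = -12·(24/5)·6·(12²-(24/5)²-6²)/(6·12·50000) = -3186/390625 m
Superposition: y = Σ y_i = -304101/6250000 m ≈ -0.048656 m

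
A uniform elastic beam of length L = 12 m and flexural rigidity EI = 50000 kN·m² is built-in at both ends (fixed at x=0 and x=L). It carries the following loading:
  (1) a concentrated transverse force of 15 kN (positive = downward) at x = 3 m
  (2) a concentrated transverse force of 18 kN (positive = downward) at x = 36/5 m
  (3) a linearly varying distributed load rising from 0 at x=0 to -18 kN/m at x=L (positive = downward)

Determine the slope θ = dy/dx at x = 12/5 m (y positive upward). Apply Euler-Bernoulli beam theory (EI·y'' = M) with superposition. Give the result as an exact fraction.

θ(12/5) = 376893/312500000 rad

Load 1 — point force P=15 kN at a=3 m (b=L-a=9):
  θ_1 = -Pb²x(2aL-(3a+b)x)/(2L³EI)  [x≤a] = -15·9²·(12/5)·(2·3·12-(3·3+9)·(12/5))/(2·12³·50000) = -243/500000 rad
Load 2 — point force P=18 kN at a=36/5 m (b=L-a=24/5):
  θ_2 = -Pb²x(2aL-(3a+b)x)/(2L³EI)  [x≤a] = -18·(24/5)²·(12/5)·(2·(36/5)·12-(3·(36/5)+(24/5))·(12/5))/(2·12³·50000) = -6156/9765625 rad
Load 3 — triangular load w₀=-18 kN/m (0→w₀ over full span):
  θ_3 = -w₀(2x(L-x)(L-2x)(x+2L)+x²(L-x)²)/(120LEI) = -(-18)·(2·(12/5)·(12-(12/5))·(12-2·(12/5))·((12/5)+2·12)+(12/5)²·(12-(12/5))²)/(120·12·50000) = 4536/1953125 rad
Superposition: θ = Σ θ_i = 376893/312500000 rad ≈ 0.001206 rad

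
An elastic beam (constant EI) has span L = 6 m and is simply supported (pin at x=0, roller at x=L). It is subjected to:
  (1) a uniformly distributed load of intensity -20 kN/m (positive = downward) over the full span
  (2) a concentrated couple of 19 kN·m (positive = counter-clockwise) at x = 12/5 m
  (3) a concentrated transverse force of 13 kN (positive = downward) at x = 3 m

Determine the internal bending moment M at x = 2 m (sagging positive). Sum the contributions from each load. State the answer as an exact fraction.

Load 1 — uniform load w=-20 kN/m over full span:
  M_1 = wx(L-x)/2 = (-20)·2·(6-2)/2 = -80 kN·m
Load 2 — applied couple M₀=19 kN·m at a=12/5 m (b=L-a=18/5):
  M_2 = M₀x/L  [x≤a] = 19·2/6 = 19/3 kN·m
Load 3 — point force P=13 kN at a=3 m (b=L-a=3):
  M_3 = Pbx/L  [x≤a] = 13·3·2/6 = 13 kN·m
Superposition: M = Σ M_i = -182/3 kN·m ≈ -60.666667 kN·m

M(2) = -182/3 kN·m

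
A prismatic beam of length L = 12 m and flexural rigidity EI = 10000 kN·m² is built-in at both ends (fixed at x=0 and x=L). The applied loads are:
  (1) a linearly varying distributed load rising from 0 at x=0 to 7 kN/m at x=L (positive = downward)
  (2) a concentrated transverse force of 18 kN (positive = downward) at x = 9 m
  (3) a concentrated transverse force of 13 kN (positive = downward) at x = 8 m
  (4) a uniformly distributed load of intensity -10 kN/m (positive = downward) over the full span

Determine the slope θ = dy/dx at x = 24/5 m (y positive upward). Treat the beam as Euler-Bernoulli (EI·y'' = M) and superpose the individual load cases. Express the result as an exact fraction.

θ(24/5) = 4531/6250000 rad

Load 1 — triangular load w₀=7 kN/m (0→w₀ over full span):
  θ_1 = -w₀(2x(L-x)(L-2x)(x+2L)+x²(L-x)²)/(120LEI) = -7·(2·(24/5)·(12-(24/5))·(12-2·(24/5))·((24/5)+2·12)+(24/5)²·(12-(24/5))²)/(120·12·10000) = -1134/390625 rad
Load 2 — point force P=18 kN at a=9 m (b=L-a=3):
  θ_2 = -Pb²x(2aL-(3a+b)x)/(2L³EI)  [x≤a] = -18·3²·(24/5)·(2·9·12-(3·9+3)·(24/5))/(2·12³·10000) = -81/50000 rad
Load 3 — point force P=13 kN at a=8 m (b=L-a=4):
  θ_3 = -Pb²x(2aL-(3a+b)x)/(2L³EI)  [x≤a] = -13·4²·(24/5)·(2·8·12-(3·8+4)·(24/5))/(2·12³·10000) = -26/15625 rad
Load 4 — uniform load w=-10 kN/m over full span:
  θ_4 = -wx(L-x)(L-2x)/(12EI) = -(-10)·(24/5)·(12-(24/5))·(12-2·(24/5))/(12·10000) = 108/15625 rad
Superposition: θ = Σ θ_i = 4531/6250000 rad ≈ 0.000725 rad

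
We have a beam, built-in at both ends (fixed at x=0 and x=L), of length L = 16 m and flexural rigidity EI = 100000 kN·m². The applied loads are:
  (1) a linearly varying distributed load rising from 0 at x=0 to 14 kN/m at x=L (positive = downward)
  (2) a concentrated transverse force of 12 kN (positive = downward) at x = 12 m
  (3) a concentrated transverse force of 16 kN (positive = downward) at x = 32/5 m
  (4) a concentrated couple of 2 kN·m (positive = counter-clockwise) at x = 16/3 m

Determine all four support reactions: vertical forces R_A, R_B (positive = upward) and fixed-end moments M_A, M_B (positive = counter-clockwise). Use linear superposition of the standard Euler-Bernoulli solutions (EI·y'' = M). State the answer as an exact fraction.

R_A = 138029/3000 kN, M_A = 61999/375 kN·m, R_B = 281971/3000 kN, M_B = -86291/375 kN·m

Load 1 — triangular load w₀=14 kN/m (0→w₀ over full span):
  R_A = 3w₀L/20 = 3·14·16/20 = 168/5 kN
  M_A = w₀L²/30 = 14·16²/30 = 1792/15 kN·m
  R_B = 7w₀L/20 = 7·14·16/20 = 392/5 kN
  M_B = -w₀L²/20 = -14·16²/20 = -896/5 kN·m
Load 2 — point force P=12 kN at a=12 m (b=L-a=4):
  R_A = Pb²(3a+b)/L³ = 12·4²·(3·12+4)/16³ = 15/8 kN
  M_A = Pab²/L² = 12·12·4²/16² = 9 kN·m
  R_B = Pa²(a+3b)/L³ = 12·12²·(12+3·4)/16³ = 81/8 kN
  M_B = -Pa²b/L² = -12·12²·4/16² = -27 kN·m
Load 3 — point force P=16 kN at a=32/5 m (b=L-a=48/5):
  R_A = Pb²(3a+b)/L³ = 16·(48/5)²·(3·(32/5)+(48/5))/16³ = 1296/125 kN
  M_A = Pab²/L² = 16·(32/5)·(48/5)²/16² = 4608/125 kN·m
  R_B = Pa²(a+3b)/L³ = 16·(32/5)²·((32/5)+3·(48/5))/16³ = 704/125 kN
  M_B = -Pa²b/L² = -16·(32/5)²·(48/5)/16² = -3072/125 kN·m
Load 4 — applied couple M₀=2 kN·m at a=16/3 m (b=L-a=32/3):
  R_A = 6M₀ab/L³ = 6·2·(16/3)·(32/3)/16³ = 1/6 kN
  M_A = M₀b(2a-b)/L² = 2·(32/3)·(2·(16/3)-(32/3))/16² = 0 kN·m
  R_B = -6M₀ab/L³ = -6·2·(16/3)·(32/3)/16³ = -1/6 kN
  M_B = M₀a(2b-a)/L² = 2·(16/3)·(2·(32/3)-(16/3))/16² = 2/3 kN·m
Superposition: R_A = 138029/3000 kN, M_A = 61999/375 kN·m, R_B = 281971/3000 kN, M_B = -86291/375 kN·m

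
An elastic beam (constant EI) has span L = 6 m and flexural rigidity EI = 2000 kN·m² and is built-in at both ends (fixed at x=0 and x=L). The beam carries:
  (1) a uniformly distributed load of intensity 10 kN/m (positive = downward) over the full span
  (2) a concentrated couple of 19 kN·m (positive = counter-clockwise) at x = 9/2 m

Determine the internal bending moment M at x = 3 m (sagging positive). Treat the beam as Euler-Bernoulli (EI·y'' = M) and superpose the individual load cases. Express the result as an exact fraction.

M(3) = 79/4 kN·m

Load 1 — uniform load w=10 kN/m over full span:
  M_1 = wLx/2 - wL²/12 - wx²/2 = 10·6·3/2 - 10·6²/12 - 10·3²/2 = 15 kN·m
Load 2 — applied couple M₀=19 kN·m at a=9/2 m (b=L-a=3/2):
  M_2 = R_Ax - M_A  [x≤a] with R_A=57/16, M_A=95/16 = (57/16)·3 - (95/16) = 19/4 kN·m
Superposition: M = Σ M_i = 79/4 kN·m ≈ 19.750000 kN·m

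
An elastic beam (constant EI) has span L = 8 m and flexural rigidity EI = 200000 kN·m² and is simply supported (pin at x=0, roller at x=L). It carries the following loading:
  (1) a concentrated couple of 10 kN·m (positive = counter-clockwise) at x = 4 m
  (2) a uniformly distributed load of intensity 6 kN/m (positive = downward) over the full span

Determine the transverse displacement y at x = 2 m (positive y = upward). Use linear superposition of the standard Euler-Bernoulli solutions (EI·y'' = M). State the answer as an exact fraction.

Load 1 — applied couple M₀=10 kN·m at a=4 m (b=L-a=4):
  y_1 = (M₀x³/(6L)+C₁x)/EI  [x≤a] with C₁=M₀(3b²-L²)/(6L)=-10/3 = (10·2³/(6·8)+(-10/3)·2)/200000 = -1/40000 m
Load 2 — uniform load w=6 kN/m over full span:
  y_2 = -wx(L³-2Lx²+x³)/(24EI) = -6·2·(8³-2·8·2²+2³)/(24·200000) = -57/50000 m
Superposition: y = Σ y_i = -233/200000 m ≈ -0.001165 m

y(2) = -233/200000 m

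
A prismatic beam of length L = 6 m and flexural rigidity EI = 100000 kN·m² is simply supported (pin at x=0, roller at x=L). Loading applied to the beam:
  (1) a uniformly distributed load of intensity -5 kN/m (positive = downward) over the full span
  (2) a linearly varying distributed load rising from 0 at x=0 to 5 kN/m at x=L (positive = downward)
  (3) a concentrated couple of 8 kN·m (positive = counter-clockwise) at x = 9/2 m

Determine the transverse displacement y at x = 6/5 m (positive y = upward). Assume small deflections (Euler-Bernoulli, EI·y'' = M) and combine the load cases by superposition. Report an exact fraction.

Load 1 — uniform load w=-5 kN/m over full span:
  y_1 = -wx(L³-2Lx²+x³)/(24EI) = -(-5)·(6/5)·(6³-2·6·(6/5)²+(6/5)³)/(24·100000) = 783/1562500 m
Load 2 — triangular load w₀=5 kN/m (0→w₀ over full span):
  y_2 = -w₀x(7L⁴-10L²x²+3x⁴)/(360LEI) = -5·(6/5)·(7·6⁴-10·6²·(6/5)²+3·(6/5)⁴)/(360·6·100000) = -2322/9765625 m
Load 3 — applied couple M₀=8 kN·m at a=9/2 m (b=L-a=3/2):
  y_3 = (M₀x³/(6L)+C₁x)/EI  [x≤a] with C₁=M₀(3b²-L²)/(6L)=-13/2 = (8·(6/5)³/(6·6)+(-13/2)·(6/5))/100000 = -927/12500000 m
Superposition: y = Σ y_i = 59121/312500000 m ≈ 0.000189 m

y(6/5) = 59121/312500000 m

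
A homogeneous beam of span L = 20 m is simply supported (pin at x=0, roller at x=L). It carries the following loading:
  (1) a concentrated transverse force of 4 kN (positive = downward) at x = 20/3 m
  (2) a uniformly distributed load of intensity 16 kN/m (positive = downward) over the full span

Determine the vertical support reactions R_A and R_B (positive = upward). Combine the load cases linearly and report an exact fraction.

Load 1 — point force P=4 kN at a=20/3 m (b=L-a=40/3):
  R_A = Pb/L = 4·(40/3)/20 = 8/3 kN
  R_B = Pa/L = 4·(20/3)/20 = 4/3 kN
Load 2 — uniform load w=16 kN/m over full span:
  R_A = wL/2 = 16·20/2 = 160 kN
  R_B = wL/2 = 16·20/2 = 160 kN
Superposition: R_A = 488/3 kN, R_B = 484/3 kN

R_A = 488/3 kN, R_B = 484/3 kN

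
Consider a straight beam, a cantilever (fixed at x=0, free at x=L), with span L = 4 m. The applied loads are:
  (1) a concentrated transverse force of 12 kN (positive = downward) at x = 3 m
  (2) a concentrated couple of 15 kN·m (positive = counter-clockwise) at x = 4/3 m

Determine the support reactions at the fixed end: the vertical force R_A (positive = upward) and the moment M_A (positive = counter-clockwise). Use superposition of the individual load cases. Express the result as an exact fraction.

R_A = 12 kN, M_A = 21 kN·m

Load 1 — point force P=12 kN at a=3 m (b=L-a=1):
  R_A = P = 12 kN
  M_A = Pa = 12·3 = 36 kN·m
Load 2 — applied couple M₀=15 kN·m at a=4/3 m (b=L-a=8/3):
  R_A = 0 kN
  M_A = -M₀ = -15 kN·m
Superposition: R_A = 12 kN, M_A = 21 kN·m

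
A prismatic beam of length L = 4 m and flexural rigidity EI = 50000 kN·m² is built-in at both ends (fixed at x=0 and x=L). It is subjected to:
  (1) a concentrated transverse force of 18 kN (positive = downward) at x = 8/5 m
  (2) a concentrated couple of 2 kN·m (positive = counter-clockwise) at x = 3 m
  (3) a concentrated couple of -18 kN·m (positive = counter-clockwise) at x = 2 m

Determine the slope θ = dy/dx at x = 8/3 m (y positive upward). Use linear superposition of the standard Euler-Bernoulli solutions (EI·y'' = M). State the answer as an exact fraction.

θ(8/3) = 1469/18750000 rad

Load 1 — point force P=18 kN at a=8/5 m (b=L-a=12/5):
  θ_1 = Pa²(L-x)(2bL-(3b+a)(L-x))/(2L³EI)  [x>a] = 18·(8/5)²·(4-(8/3))·(2·(12/5)·4-(3·(12/5)+(8/5))·(4-(8/3)))/(2·4³·50000) = 28/390625 rad
Load 2 — applied couple M₀=2 kN·m at a=3 m (b=L-a=1):
  θ_2 = (R_Ax²/2 - M_Ax)/EI  [x≤a] with R_A=9/16, M_A=5/8 = ((9/16)·(8/3)²/2 - (5/8)·(8/3))/50000 = 1/150000 rad
Load 3 — applied couple M₀=-18 kN·m at a=2 m (b=L-a=2):
  θ_3 = (R_Ax²/2 - M_Ax - M₀(x-a))/EI  [x>a] with R_A=-27/4, M_A=-9/2 = ((-27/4)·(8/3)²/2 - (-9/2)·(8/3) - (-18)·((8/3)-2))/50000 = 0 rad
Superposition: θ = Σ θ_i = 1469/18750000 rad ≈ 0.000078 rad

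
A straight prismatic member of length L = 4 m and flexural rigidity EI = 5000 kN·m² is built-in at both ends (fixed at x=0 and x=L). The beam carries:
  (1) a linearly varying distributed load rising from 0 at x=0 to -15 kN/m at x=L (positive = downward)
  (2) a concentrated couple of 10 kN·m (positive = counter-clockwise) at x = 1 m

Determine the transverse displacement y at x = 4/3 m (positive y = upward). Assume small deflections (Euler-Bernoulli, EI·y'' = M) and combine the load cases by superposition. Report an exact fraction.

Load 1 — triangular load w₀=-15 kN/m (0→w₀ over full span):
  y_1 = -w₀x²(L-x)²(x+2L)/(120LEI) = -(-15)·(4/3)²·(4-(4/3))²·((4/3)+2·4)/(120·4·5000) = 112/151875 m
Load 2 — applied couple M₀=10 kN·m at a=1 m (b=L-a=3):
  y_2 = (R_Ax³/6 - M_Ax²/2 - M₀(x-a)²/2)/EI  [x>a] with R_A=45/16, M_A=-15/8 = ((45/16)·(4/3)³/6 - (-15/8)·(4/3)²/2 - 10·((4/3)-1)²/2)/5000 = 1/2250 m
Superposition: y = Σ y_i = 359/303750 m ≈ 0.001182 m

y(4/3) = 359/303750 m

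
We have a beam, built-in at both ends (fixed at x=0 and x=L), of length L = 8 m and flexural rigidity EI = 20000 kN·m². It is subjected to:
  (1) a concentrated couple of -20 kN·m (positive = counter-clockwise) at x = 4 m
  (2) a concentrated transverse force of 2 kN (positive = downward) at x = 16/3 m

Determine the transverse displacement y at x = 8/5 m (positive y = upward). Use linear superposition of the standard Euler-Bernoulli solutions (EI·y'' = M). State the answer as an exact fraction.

y(8/5) = 847/6328125 m

Load 1 — applied couple M₀=-20 kN·m at a=4 m (b=L-a=4):
  y_1 = (R_Ax³/6 - M_Ax²/2)/EI  [x≤a] with R_A=-15/4, M_A=-5 = ((-15/4)·(8/5)³/6 - (-5)·(8/5)²/2)/20000 = 3/15625 m
Load 2 — point force P=2 kN at a=16/3 m (b=L-a=8/3):
  y_2 = -Pb²x²(3aL-(3a+b)x)/(6L³EI)  [x≤a] = -2·(8/3)²·(8/5)²·(3·(16/3)·8-(3·(16/3)+(8/3))·(8/5))/(6·8³·20000) = -368/6328125 m
Superposition: y = Σ y_i = 847/6328125 m ≈ 0.000134 m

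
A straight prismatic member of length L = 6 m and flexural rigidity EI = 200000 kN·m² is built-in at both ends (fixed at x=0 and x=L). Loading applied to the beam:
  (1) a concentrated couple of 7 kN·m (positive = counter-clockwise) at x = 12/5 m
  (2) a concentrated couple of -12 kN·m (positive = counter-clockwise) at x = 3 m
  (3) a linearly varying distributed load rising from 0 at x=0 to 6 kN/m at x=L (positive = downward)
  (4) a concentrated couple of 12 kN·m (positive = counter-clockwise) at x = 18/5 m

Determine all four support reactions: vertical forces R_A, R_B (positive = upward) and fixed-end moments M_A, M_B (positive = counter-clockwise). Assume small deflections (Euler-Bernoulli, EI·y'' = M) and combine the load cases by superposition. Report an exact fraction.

Load 1 — applied couple M₀=7 kN·m at a=12/5 m (b=L-a=18/5):
  R_A = 6M₀ab/L³ = 6·7·(12/5)·(18/5)/6³ = 42/25 kN
  M_A = M₀b(2a-b)/L² = 7·(18/5)·(2·(12/5)-(18/5))/6² = 21/25 kN·m
  R_B = -6M₀ab/L³ = -6·7·(12/5)·(18/5)/6³ = -42/25 kN
  M_B = M₀a(2b-a)/L² = 7·(12/5)·(2·(18/5)-(12/5))/6² = 56/25 kN·m
Load 2 — applied couple M₀=-12 kN·m at a=3 m (b=L-a=3):
  R_A = 6M₀ab/L³ = 6·(-12)·3·3/6³ = -3 kN
  M_A = M₀b(2a-b)/L² = (-12)·3·(2·3-3)/6² = -3 kN·m
  R_B = -6M₀ab/L³ = -6·(-12)·3·3/6³ = 3 kN
  M_B = M₀a(2b-a)/L² = (-12)·3·(2·3-3)/6² = -3 kN·m
Load 3 — triangular load w₀=6 kN/m (0→w₀ over full span):
  R_A = 3w₀L/20 = 3·6·6/20 = 27/5 kN
  M_A = w₀L²/30 = 6·6²/30 = 36/5 kN·m
  R_B = 7w₀L/20 = 7·6·6/20 = 63/5 kN
  M_B = -w₀L²/20 = -6·6²/20 = -54/5 kN·m
Load 4 — applied couple M₀=12 kN·m at a=18/5 m (b=L-a=12/5):
  R_A = 6M₀ab/L³ = 6·12·(18/5)·(12/5)/6³ = 72/25 kN
  M_A = M₀b(2a-b)/L² = 12·(12/5)·(2·(18/5)-(12/5))/6² = 96/25 kN·m
  R_B = -6M₀ab/L³ = -6·12·(18/5)·(12/5)/6³ = -72/25 kN
  M_B = M₀a(2b-a)/L² = 12·(18/5)·(2·(12/5)-(18/5))/6² = 36/25 kN·m
Superposition: R_A = 174/25 kN, M_A = 222/25 kN·m, R_B = 276/25 kN, M_B = -253/25 kN·m

R_A = 174/25 kN, M_A = 222/25 kN·m, R_B = 276/25 kN, M_B = -253/25 kN·m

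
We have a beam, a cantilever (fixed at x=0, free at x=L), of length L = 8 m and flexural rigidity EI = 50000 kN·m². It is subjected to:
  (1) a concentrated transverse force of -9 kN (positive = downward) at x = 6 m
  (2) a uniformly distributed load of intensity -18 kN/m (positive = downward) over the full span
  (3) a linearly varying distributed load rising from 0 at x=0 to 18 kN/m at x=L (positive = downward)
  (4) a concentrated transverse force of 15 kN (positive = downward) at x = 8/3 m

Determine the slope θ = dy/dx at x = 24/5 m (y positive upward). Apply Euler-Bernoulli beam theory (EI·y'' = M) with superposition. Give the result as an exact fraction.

Load 1 — point force P=-9 kN at a=6 m (b=L-a=2):
  θ_1 = -Px(2a-x)/(2EI)  [x≤a] = -(-9)·(24/5)·(2·6-(24/5))/(2·50000) = 243/78125 rad
Load 2 — uniform load w=-18 kN/m over full span:
  θ_2 = -wx(x²-3Lx+3L²)/(6EI) = -(-18)·(24/5)·((24/5)²-3·8·(24/5)+3·8²)/(6·50000) = 11232/390625 rad
Load 3 — triangular load w₀=18 kN/m (0→w₀ over full span):
  θ_3 = (w₀Lx²/4-w₀L²x/3-w₀x⁴/(24L))/EI = (18·8·(24/5)²/4-18·8²·(24/5)/3-18·(24/5)⁴/(24·8))/50000 = -41544/1953125 rad
Load 4 — point force P=15 kN at a=8/3 m (b=L-a=16/3):
  θ_4 = -Pa²/(2EI)  [x>a] = -15·(8/3)²/(2·50000) = -2/1875 rad
Superposition: θ = Σ θ_i = 55823/5859375 rad ≈ 0.009527 rad

θ(24/5) = 55823/5859375 rad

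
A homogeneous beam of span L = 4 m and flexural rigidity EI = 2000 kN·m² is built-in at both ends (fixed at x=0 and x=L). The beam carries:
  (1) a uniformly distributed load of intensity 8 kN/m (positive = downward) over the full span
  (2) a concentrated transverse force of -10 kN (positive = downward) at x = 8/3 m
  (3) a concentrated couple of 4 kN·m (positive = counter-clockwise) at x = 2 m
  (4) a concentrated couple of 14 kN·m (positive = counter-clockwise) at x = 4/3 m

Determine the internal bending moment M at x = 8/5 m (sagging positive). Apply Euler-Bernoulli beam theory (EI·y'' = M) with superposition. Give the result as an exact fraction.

M(8/5) = -1097/675 kN·m

Load 1 — uniform load w=8 kN/m over full span:
  M_1 = wLx/2 - wL²/12 - wx²/2 = 8·4·(8/5)/2 - 8·4²/12 - 8·(8/5)²/2 = 352/75 kN·m
Load 2 — point force P=-10 kN at a=8/3 m (b=L-a=4/3):
  M_2 = Pb²(3a+b)x/L³ - Pab²/L²  [x≤a] = (-10)·(4/3)²·(3·(8/3)+(4/3))·(8/5)/4³ - (-10)·(8/3)·(4/3)²/4² = -32/27 kN·m
Load 3 — applied couple M₀=4 kN·m at a=2 m (b=L-a=2):
  M_3 = R_Ax - M_A  [x≤a] with R_A=3/2, M_A=1 = (3/2)·(8/5) - 1 = 7/5 kN·m
Load 4 — applied couple M₀=14 kN·m at a=4/3 m (b=L-a=8/3):
  M_4 = R_Ax - M_A - M₀  [x>a] with R_A=14/3, M_A=0 = (14/3)·(8/5) - 0 - 14 = -98/15 kN·m
Superposition: M = Σ M_i = -1097/675 kN·m ≈ -1.625185 kN·m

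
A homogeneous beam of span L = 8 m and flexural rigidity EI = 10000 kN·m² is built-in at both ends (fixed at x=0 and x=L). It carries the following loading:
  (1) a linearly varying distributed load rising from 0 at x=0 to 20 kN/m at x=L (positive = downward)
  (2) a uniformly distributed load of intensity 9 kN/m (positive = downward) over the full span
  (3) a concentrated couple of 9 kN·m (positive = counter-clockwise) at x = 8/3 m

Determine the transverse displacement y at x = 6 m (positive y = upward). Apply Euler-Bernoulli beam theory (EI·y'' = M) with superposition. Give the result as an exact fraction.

y(6) = -29/2500 m

Load 1 — triangular load w₀=20 kN/m (0→w₀ over full span):
  y_1 = -w₀x²(L-x)²(x+2L)/(120LEI) = -20·6²·(8-6)²·(6+2·8)/(120·8·10000) = -33/5000 m
Load 2 — uniform load w=9 kN/m over full span:
  y_2 = -wx²(L-x)²/(24EI) = -9·6²·(8-6)²/(24·10000) = -27/5000 m
Load 3 — applied couple M₀=9 kN·m at a=8/3 m (b=L-a=16/3):
  y_3 = (R_Ax³/6 - M_Ax²/2 - M₀(x-a)²/2)/EI  [x>a] with R_A=3/2, M_A=0 = ((3/2)·6³/6 - 0·6²/2 - 9·(6-(8/3))²/2)/10000 = 1/2500 m
Superposition: y = Σ y_i = -29/2500 m ≈ -0.011600 m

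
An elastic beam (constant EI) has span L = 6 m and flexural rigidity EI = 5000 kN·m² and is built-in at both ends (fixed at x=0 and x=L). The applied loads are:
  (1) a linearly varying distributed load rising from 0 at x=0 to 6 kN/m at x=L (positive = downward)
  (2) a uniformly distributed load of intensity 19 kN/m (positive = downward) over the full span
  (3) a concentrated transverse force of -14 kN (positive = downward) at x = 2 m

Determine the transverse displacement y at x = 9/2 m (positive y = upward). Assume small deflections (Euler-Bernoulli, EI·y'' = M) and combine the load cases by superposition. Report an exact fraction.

Load 1 — triangular load w₀=6 kN/m (0→w₀ over full span):
  y_1 = -w₀x²(L-x)²(x+2L)/(120LEI) = -6·(9/2)²·(6-(9/2))²·((9/2)+2·6)/(120·6·5000) = -8019/6400000 m
Load 2 — uniform load w=19 kN/m over full span:
  y_2 = -wx²(L-x)²/(24EI) = -19·(9/2)²·(6-(9/2))²/(24·5000) = -4617/640000 m
Load 3 — point force P=-14 kN at a=2 m (b=L-a=4):
  y_3 = -Pa²(L-x)²(3bL-(3b+a)(L-x))/(6L³EI)  [x>a] = -(-14)·2²·(6-(9/2))²·(3·4·6-(3·4+2)·(6-(9/2)))/(6·6³·5000) = 119/120000 m
Superposition: y = Σ y_i = -143527/19200000 m ≈ -0.007475 m

y(9/2) = -143527/19200000 m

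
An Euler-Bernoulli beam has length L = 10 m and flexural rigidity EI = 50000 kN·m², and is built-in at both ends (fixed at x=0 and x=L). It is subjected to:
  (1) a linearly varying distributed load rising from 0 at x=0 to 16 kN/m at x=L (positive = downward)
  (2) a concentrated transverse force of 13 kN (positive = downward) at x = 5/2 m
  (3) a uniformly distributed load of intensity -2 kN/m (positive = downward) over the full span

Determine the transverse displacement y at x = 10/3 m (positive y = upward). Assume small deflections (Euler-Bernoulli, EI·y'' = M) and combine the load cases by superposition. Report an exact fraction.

y(10/3) = -3443/1166400 m

Load 1 — triangular load w₀=16 kN/m (0→w₀ over full span):
  y_1 = -w₀x²(L-x)²(x+2L)/(120LEI) = -16·(10/3)²·(10-(10/3))²·((10/3)+2·10)/(120·10·50000) = -56/18225 m
Load 2 — point force P=13 kN at a=5/2 m (b=L-a=15/2):
  y_2 = -Pa²(L-x)²(3bL-(3b+a)(L-x))/(6L³EI)  [x>a] = -13·(5/2)²·(10-(10/3))²·(3·(15/2)·10-(3·(15/2)+(5/2))·(10-(10/3)))/(6·10³·50000) = -91/129600 m
Load 3 — uniform load w=-2 kN/m over full span:
  y_3 = -wx²(L-x)²/(24EI) = -(-2)·(10/3)²·(10-(10/3))²/(24·50000) = 1/1215 m
Superposition: y = Σ y_i = -3443/1166400 m ≈ -0.002952 m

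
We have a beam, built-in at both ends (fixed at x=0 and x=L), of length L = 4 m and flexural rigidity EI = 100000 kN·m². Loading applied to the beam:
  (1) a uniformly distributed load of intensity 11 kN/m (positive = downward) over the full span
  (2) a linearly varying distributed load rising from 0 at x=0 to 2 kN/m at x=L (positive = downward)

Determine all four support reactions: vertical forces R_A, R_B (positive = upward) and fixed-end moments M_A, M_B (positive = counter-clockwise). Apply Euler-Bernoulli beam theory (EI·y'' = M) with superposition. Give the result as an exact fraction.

R_A = 116/5 kN, M_A = 236/15 kN·m, R_B = 124/5 kN, M_B = -244/15 kN·m

Load 1 — uniform load w=11 kN/m over full span:
  R_A = wL/2 = 11·4/2 = 22 kN
  M_A = wL²/12 = 11·4²/12 = 44/3 kN·m
  R_B = wL/2 = 11·4/2 = 22 kN
  M_B = -wL²/12 = -11·4²/12 = -44/3 kN·m
Load 2 — triangular load w₀=2 kN/m (0→w₀ over full span):
  R_A = 3w₀L/20 = 3·2·4/20 = 6/5 kN
  M_A = w₀L²/30 = 2·4²/30 = 16/15 kN·m
  R_B = 7w₀L/20 = 7·2·4/20 = 14/5 kN
  M_B = -w₀L²/20 = -2·4²/20 = -8/5 kN·m
Superposition: R_A = 116/5 kN, M_A = 236/15 kN·m, R_B = 124/5 kN, M_B = -244/15 kN·m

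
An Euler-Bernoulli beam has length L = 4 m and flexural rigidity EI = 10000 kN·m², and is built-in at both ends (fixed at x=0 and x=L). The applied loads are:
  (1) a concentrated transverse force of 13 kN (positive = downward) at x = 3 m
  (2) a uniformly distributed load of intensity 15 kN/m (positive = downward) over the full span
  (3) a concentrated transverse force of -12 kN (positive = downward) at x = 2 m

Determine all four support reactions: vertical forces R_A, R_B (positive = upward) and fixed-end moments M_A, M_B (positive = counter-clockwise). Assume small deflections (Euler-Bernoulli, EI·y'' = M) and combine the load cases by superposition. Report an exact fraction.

R_A = 833/32 kN, M_A = 263/16 kN·m, R_B = 1119/32 kN, M_B = -341/16 kN·m

Load 1 — point force P=13 kN at a=3 m (b=L-a=1):
  R_A = Pb²(3a+b)/L³ = 13·1²·(3·3+1)/4³ = 65/32 kN
  M_A = Pab²/L² = 13·3·1²/4² = 39/16 kN·m
  R_B = Pa²(a+3b)/L³ = 13·3²·(3+3·1)/4³ = 351/32 kN
  M_B = -Pa²b/L² = -13·3²·1/4² = -117/16 kN·m
Load 2 — uniform load w=15 kN/m over full span:
  R_A = wL/2 = 15·4/2 = 30 kN
  M_A = wL²/12 = 15·4²/12 = 20 kN·m
  R_B = wL/2 = 15·4/2 = 30 kN
  M_B = -wL²/12 = -15·4²/12 = -20 kN·m
Load 3 — point force P=-12 kN at a=2 m (b=L-a=2):
  R_A = Pb²(3a+b)/L³ = (-12)·2²·(3·2+2)/4³ = -6 kN
  M_A = Pab²/L² = (-12)·2·2²/4² = -6 kN·m
  R_B = Pa²(a+3b)/L³ = (-12)·2²·(2+3·2)/4³ = -6 kN
  M_B = -Pa²b/L² = -(-12)·2²·2/4² = 6 kN·m
Superposition: R_A = 833/32 kN, M_A = 263/16 kN·m, R_B = 1119/32 kN, M_B = -341/16 kN·m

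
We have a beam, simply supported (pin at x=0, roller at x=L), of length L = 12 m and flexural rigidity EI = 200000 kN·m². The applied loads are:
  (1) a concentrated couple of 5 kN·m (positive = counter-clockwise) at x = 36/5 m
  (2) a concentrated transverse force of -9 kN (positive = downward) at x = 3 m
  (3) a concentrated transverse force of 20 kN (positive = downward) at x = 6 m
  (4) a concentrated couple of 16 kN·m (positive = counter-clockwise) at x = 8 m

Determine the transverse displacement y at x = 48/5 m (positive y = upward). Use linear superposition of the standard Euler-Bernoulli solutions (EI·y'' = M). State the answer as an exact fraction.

Load 1 — applied couple M₀=5 kN·m at a=36/5 m (b=L-a=24/5):
  y_1 = (M₀x³/(6L)-M₀(x-a)²/2+C₁x)/EI  [x>a] with C₁=M₀(3b²-L²)/(6L)=-26/5 = (5·(48/5)³/(6·12)-5·((48/5)-(36/5))²/2+(-26/5)·(48/5))/200000 = -9/625000 m
Load 2 — point force P=-9 kN at a=3 m (b=L-a=9):
  y_2 = -Pa(L-x)(2Lx-a²-x²)/(6LEI)  [x>a] = -(-9)·3·(12-(48/5))·(2·12·(48/5)-3²-(48/5)²)/(6·12·200000) = 29079/50000000 m
Load 3 — point force P=20 kN at a=6 m (b=L-a=6):
  y_3 = -Pa(L-x)(2Lx-a²-x²)/(6LEI)  [x>a] = -20·6·(12-(48/5))·(2·12·(48/5)-6²-(48/5)²)/(6·12·200000) = -639/312500 m
Load 4 — applied couple M₀=16 kN·m at a=8 m (b=L-a=4):
  y_4 = (M₀x³/(6L)-M₀(x-a)²/2+C₁x)/EI  [x>a] with C₁=M₀(3b²-L²)/(6L)=-64/3 = (16·(48/5)³/(6·12)-16·((48/5)-8)²/2+(-64/3)·(48/5))/200000 = -56/390625 m
Superposition: y = Σ y_i = -81049/50000000 m ≈ -0.001621 m

y(48/5) = -81049/50000000 m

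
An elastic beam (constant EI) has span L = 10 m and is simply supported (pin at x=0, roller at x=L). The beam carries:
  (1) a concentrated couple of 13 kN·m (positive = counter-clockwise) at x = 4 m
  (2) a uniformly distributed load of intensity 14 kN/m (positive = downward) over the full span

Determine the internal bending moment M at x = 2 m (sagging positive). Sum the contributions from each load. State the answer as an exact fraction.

Load 1 — applied couple M₀=13 kN·m at a=4 m (b=L-a=6):
  M_1 = M₀x/L  [x≤a] = 13·2/10 = 13/5 kN·m
Load 2 — uniform load w=14 kN/m over full span:
  M_2 = wx(L-x)/2 = 14·2·(10-2)/2 = 112 kN·m
Superposition: M = Σ M_i = 573/5 kN·m ≈ 114.600000 kN·m

M(2) = 573/5 kN·m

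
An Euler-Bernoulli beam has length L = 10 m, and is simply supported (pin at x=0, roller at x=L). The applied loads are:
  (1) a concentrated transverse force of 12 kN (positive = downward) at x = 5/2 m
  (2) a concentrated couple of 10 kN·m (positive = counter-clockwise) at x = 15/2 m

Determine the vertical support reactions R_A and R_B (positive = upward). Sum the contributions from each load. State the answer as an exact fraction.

R_A = 10 kN, R_B = 2 kN

Load 1 — point force P=12 kN at a=5/2 m (b=L-a=15/2):
  R_A = Pb/L = 12·(15/2)/10 = 9 kN
  R_B = Pa/L = 12·(5/2)/10 = 3 kN
Load 2 — applied couple M₀=10 kN·m at a=15/2 m (b=L-a=5/2):
  R_A = M₀/L = 10/10 = 1 kN
  R_B = -M₀/L = -10/10 = -1 kN
Superposition: R_A = 10 kN, R_B = 2 kN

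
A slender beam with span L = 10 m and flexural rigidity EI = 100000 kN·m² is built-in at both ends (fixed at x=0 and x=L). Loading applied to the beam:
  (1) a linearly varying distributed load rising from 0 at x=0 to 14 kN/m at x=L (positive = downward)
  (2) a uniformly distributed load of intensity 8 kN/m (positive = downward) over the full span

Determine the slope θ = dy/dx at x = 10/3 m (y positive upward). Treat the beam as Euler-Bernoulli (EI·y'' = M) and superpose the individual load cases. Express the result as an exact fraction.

Load 1 — triangular load w₀=14 kN/m (0→w₀ over full span):
  θ_1 = -w₀(2x(L-x)(L-2x)(x+2L)+x²(L-x)²)/(120LEI) = -14·(2·(10/3)·(10-(10/3))·(10-2·(10/3))·((10/3)+2·10)+(10/3)²·(10-(10/3))²)/(120·10·100000) = -14/30375 rad
Load 2 — uniform load w=8 kN/m over full span:
  θ_2 = -wx(L-x)(L-2x)/(12EI) = -8·(10/3)·(10-(10/3))·(10-2·(10/3))/(12·100000) = -1/2025 rad
Superposition: θ = Σ θ_i = -29/30375 rad ≈ -0.000955 rad

θ(10/3) = -29/30375 rad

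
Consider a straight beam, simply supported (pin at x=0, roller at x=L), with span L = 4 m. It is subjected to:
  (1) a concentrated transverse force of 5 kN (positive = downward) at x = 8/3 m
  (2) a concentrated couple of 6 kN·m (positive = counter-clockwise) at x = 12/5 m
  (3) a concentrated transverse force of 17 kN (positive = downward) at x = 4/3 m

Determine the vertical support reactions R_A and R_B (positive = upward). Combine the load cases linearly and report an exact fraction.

R_A = 29/2 kN, R_B = 15/2 kN

Load 1 — point force P=5 kN at a=8/3 m (b=L-a=4/3):
  R_A = Pb/L = 5·(4/3)/4 = 5/3 kN
  R_B = Pa/L = 5·(8/3)/4 = 10/3 kN
Load 2 — applied couple M₀=6 kN·m at a=12/5 m (b=L-a=8/5):
  R_A = M₀/L = 6/4 = 3/2 kN
  R_B = -M₀/L = -6/4 = -3/2 kN
Load 3 — point force P=17 kN at a=4/3 m (b=L-a=8/3):
  R_A = Pb/L = 17·(8/3)/4 = 34/3 kN
  R_B = Pa/L = 17·(4/3)/4 = 17/3 kN
Superposition: R_A = 29/2 kN, R_B = 15/2 kN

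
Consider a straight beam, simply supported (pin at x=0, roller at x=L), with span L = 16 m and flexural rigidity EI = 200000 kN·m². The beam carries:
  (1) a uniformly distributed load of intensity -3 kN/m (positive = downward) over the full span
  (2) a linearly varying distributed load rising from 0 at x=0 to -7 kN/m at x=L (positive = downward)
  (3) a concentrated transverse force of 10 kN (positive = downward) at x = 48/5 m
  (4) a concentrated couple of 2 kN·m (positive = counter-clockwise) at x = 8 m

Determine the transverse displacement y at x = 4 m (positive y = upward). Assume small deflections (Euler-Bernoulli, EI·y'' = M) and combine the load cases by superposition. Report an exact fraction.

y(4) = 62323/3750000 m

Load 1 — uniform load w=-3 kN/m over full span:
  y_1 = -wx(L³-2Lx²+x³)/(24EI) = -(-3)·4·(16³-2·16·4²+4³)/(24·200000) = 57/6250 m
Load 2 — triangular load w₀=-7 kN/m (0→w₀ over full span):
  y_2 = -w₀x(7L⁴-10L²x²+3x⁴)/(360LEI) = -(-7)·4·(7·16⁴-10·16²·4²+3·4⁴)/(360·16·200000) = 763/75000 m
Load 3 — point force P=10 kN at a=48/5 m (b=L-a=32/5):
  y_3 = -Pbx(L²-b²-x²)/(6LEI)  [x≤a] = -10·(32/5)·4·(16²-(32/5)²-4²)/(6·16·200000) = -622/234375 m
Load 4 — applied couple M₀=2 kN·m at a=8 m (b=L-a=8):
  y_4 = (M₀x³/(6L)+C₁x)/EI  [x≤a] with C₁=M₀(3b²-L²)/(6L)=-4/3 = (2·4³/(6·16)+(-4/3)·4)/200000 = -1/50000 m
Superposition: y = Σ y_i = 62323/3750000 m ≈ 0.016619 m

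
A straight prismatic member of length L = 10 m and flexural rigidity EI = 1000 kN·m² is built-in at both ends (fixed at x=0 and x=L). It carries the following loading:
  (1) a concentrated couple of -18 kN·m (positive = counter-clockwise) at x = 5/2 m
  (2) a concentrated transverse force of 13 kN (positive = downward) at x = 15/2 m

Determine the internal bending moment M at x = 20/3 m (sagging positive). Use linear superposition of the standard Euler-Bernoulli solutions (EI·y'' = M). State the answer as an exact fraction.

M(20/3) = 823/96 kN·m

Load 1 — applied couple M₀=-18 kN·m at a=5/2 m (b=L-a=15/2):
  M_1 = R_Ax - M_A - M₀  [x>a] with R_A=-81/40, M_A=27/8 = (-81/40)·(20/3) - (27/8) - (-18) = 9/8 kN·m
Load 2 — point force P=13 kN at a=15/2 m (b=L-a=5/2):
  M_2 = Pb²(3a+b)x/L³ - Pab²/L²  [x≤a] = 13·(5/2)²·(3·(15/2)+(5/2))·(20/3)/10³ - 13·(15/2)·(5/2)²/10² = 715/96 kN·m
Superposition: M = Σ M_i = 823/96 kN·m ≈ 8.572917 kN·m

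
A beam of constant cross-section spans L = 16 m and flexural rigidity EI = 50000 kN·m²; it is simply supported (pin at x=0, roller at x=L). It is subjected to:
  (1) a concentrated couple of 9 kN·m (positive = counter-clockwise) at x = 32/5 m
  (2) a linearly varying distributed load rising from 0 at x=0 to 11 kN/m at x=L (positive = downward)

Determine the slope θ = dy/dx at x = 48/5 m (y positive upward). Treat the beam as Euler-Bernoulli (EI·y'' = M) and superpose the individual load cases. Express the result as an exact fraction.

θ(48/5) = 162653/35156250 rad

Load 1 — applied couple M₀=9 kN·m at a=32/5 m (b=L-a=48/5):
  θ_1 = (M₀x²/(2L)-M₀(x-a)+C₁)/EI  [x>a] with C₁=M₀(3b²-L²)/(6L)=48/25 = (9·(48/5)²/(2·16)-9·((48/5)-(32/5))+(48/25))/50000 = -3/156250 rad
Load 2 — triangular load w₀=11 kN/m (0→w₀ over full span):
  θ_2 = -w₀(7L⁴-30L²x²+15x⁴)/(360LEI) = -11·(7·16⁴-30·16²·(48/5)²+15·(48/5)⁴)/(360·16·50000) = 81664/17578125 rad
Superposition: θ = Σ θ_i = 162653/35156250 rad ≈ 0.004627 rad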